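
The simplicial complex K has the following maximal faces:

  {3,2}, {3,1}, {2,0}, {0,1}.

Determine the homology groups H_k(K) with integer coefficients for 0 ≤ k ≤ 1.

Fix the vertex order 0 < 1 < 2 < 3 and write every simplex with vertices in increasing order. Then dim K = 1 and the simplices of K are:

  0-simplices (4): [0], [1], [2], [3]
  1-simplices (4): [0,1], [0,2], [1,3], [2,3]

Hence C_0 ≅ Z^4, C_1 ≅ Z^4.

∂_1: C_1 → C_0 is given by ∂[p,q] = [q] − [p]. For instance
  ∂[0,1] = [1] − [0].
As a 4×4 matrix over Z this has rank 3, with invariant factors (1,1,1).

Reading off H_k = ker ∂_k / im ∂_{k+1}:

  H_0: rank C_0 − rank ∂_1 = 4 − 3 = 1, and the invariant factors of ∂_1 are all 1, so H_0 ≅ Z.
  H_1: rank ker ∂_1 − rank ∂_2 = (4 − 3) − 0 = 1, and there is no ∂_2, so H_1 ≅ Z.

H_0 = Z,  H_1 = Z.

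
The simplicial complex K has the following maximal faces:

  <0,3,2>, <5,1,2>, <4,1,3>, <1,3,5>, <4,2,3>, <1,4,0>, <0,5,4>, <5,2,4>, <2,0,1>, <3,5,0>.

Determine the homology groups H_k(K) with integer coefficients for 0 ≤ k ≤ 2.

We work with the vertex ordering 0 < 1 < 2 < 3 < 4 < 5. The simplices of K, each written with vertices in increasing order, are:

  0-simplices (6): [0], [1], [2], [3], [4], [5]
  1-simplices (15): [0,1], [0,2], [0,3], [0,4], [0,5], [1,2], [1,3], [1,4], [1,5], [2,3], [2,4], [2,5], [3,4], [3,5], [4,5]
  2-simplices (10): [0,1,2], [0,1,4], [0,2,3], [0,3,5], [0,4,5], [1,2,5], [1,3,4], [1,3,5], [2,3,4], [2,4,5]

giving chain groups C_0 ≅ Z^6, C_1 ≅ Z^15, C_2 ≅ Z^10.

∂_1: C_1 → C_0 is given by ∂[p,q] = [q] − [p].
The 6×15 boundary matrix has rank 5 and Smith normal form diag(1,1,1,1,1).

Boundary ∂_2: C_2 → C_1 maps a triangle to the signed sum of its edges. For instance
  ∂[0,4,5] = [4,5] − [0,5] + [0,4],
  ∂[0,1,2] = [1,2] − [0,2] + [0,1].
As a 15×10 matrix over Z this has rank 10, with invariant factors (1,1,1,1,1,1,1,1,1,2).

Reading off H_k = ker ∂_k / im ∂_{k+1}:

  H_0: rank C_0 − rank ∂_1 = 6 − 5 = 1, and the invariant factors of ∂_1 are all 1, so H_0 ≅ Z.
  H_1: rank ker ∂_1 − rank ∂_2 = (15 − 5) − 10 = 0, and ∂_2 has invariant factor 2 > 1, so H_1 ≅ Z_2.
  H_2: rank ker ∂_2 − rank ∂_3 = (10 − 10) − 0 = 0, and there is no ∂_3, so H_2 ≅ 0.

H_0 ≅ Z,  H_1 ≅ Z_2,  H_2 = 0.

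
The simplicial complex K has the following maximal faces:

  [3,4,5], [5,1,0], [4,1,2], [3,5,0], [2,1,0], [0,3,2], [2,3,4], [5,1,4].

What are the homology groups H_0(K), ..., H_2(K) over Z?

H_0 = Z,  H_1 = 0,  H_2 = Z.

Order the vertices as 0 < 1 < 2 < 3 < 4 < 5. Listing each simplex with vertices in this order, K has dimension 2 with simplices:

  0-simplices (6): [0], [1], [2], [3], [4], [5]
  1-simplices (12): [0,1], [0,2], [0,3], [0,5], [1,2], [1,4], [1,5], [2,3], [2,4], [3,4], [3,5], [4,5]
  2-simplices (8): [0,1,2], [0,1,5], [0,2,3], [0,3,5], [1,2,4], [1,4,5], [2,3,4], [3,4,5]

giving chain groups C_0 ≅ Z^6, C_1 ≅ Z^12, C_2 ≅ Z^8.

∂_1: C_1 → C_0 sends each edge [p,q] (with p < q) to q − p.
The 6×12 boundary matrix has rank 5 and Smith normal form diag(1,1,1,1,1).

The boundary map ∂_2: C_2 → C_1 sends each 2-simplex [p,q,r] to [q,r] − [p,r] + [p,q]. For instance
  ∂[3,4,5] = [4,5] − [3,5] + [3,4],
  ∂[2,3,4] = [3,4] − [2,4] + [2,3].
This gives a 12×8 integer matrix of rank 7; reducing to Smith normal form yields diagonal entries (1,1,1,1,1,1,1).

Computing H_k = (kernel of ∂_k) / (image of ∂_{k+1}):

  H_0: rank C_0 − rank ∂_1 = 6 − 5 = 1, and the invariant factors of ∂_1 are all 1, so H_0 ≅ Z.
  H_1: rank ker ∂_1 − rank ∂_2 = (12 − 5) − 7 = 0, and the invariant factors of ∂_2 are all 1, so H_1 ≅ 0.
  H_2: rank ker ∂_2 − rank ∂_3 = (8 − 7) − 0 = 1, and there is no ∂_3, so H_2 ≅ Z.

As a check, the Euler characteristic is 6 − 12 + 8 = 2, which agrees with 1 − 0 + 1 = 2.
(K is a triangulation of the 2-sphere S^2.)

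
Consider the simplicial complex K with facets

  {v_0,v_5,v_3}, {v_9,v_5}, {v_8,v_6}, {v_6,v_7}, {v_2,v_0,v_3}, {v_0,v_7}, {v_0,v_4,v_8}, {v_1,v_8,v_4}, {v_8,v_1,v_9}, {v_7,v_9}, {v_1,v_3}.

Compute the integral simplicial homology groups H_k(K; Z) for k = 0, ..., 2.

K has 10 vertices, 18 edges, 5 triangles.
rank ∂_0 = 0, rank ∂_1 = 9 ⇒ b_0 = 10 − 0 − 9 = 1; all invariant factors of ∂_1 are 1 so no torsion. So H_0 = Z.
rank ∂_1 = 9, rank ∂_2 = 5 ⇒ b_1 = 18 − 9 − 5 = 4; all invariant factors of ∂_2 are 1 so no torsion. So H_1 = Z^4.
rank ∂_2 = 5, rank ∂_3 = 0 ⇒ b_2 = 5 − 5 − 0 = 0. So H_2 = 0.

H_0 = Z,  H_1 = Z^4,  H_2 = 0.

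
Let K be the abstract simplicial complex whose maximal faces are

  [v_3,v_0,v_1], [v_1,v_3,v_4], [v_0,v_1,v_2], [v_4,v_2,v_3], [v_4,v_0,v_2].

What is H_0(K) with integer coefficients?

H_0 = Z.

Fix the vertex order v_0 < v_1 < v_2 < v_3 < v_4 and write every simplex with vertices in increasing order. Then dim K = 2 and the simplices of K are:

  0-simplices (5): [v_0], [v_1], [v_2], [v_3], [v_4]
  1-simplices (10): [v_0,v_1], [v_0,v_2], [v_0,v_3], [v_0,v_4], [v_1,v_2], [v_1,v_3], [v_1,v_4], [v_2,v_3], [v_2,v_4], [v_3,v_4]
  2-simplices (5): [v_0,v_1,v_2], [v_0,v_1,v_3], [v_0,v_2,v_4], [v_1,v_3,v_4], [v_2,v_3,v_4]

so the chain groups are C_0 ≅ Z^5, C_1 ≅ Z^10, C_2 ≅ Z^5.

∂_1: C_1 → C_0 sends each edge [p,q] (with p < q) to q − p. For instance
  ∂[v_2,v_4] = [v_4] − [v_2].
As a 5×10 matrix over Z this has rank 4, with invariant factors (1,1,1,1).

∂_2: C_2 → C_1 acts by ∂[p,q,r] = [q,r] − [p,r] + [p,q]. For instance
  ∂[v_0,v_2,v_4] = [v_2,v_4] − [v_0,v_4] + [v_0,v_2],
  ∂[v_1,v_3,v_4] = [v_3,v_4] − [v_1,v_4] + [v_1,v_3].
As a 10×5 matrix over Z this has rank 5, with invariant factors (1,1,1,1,1).

Computing H_k = (kernel of ∂_k) / (image of ∂_{k+1}):

  H_0: rank C_0 − rank ∂_1 = 5 − 4 = 1, and the invariant factors of ∂_1 are all 1, so H_0 ≅ Z.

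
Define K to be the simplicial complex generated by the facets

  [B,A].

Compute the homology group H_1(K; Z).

H_1 ≅ 0.

K has 2 vertices, 1 edge.
rank ∂_1 = 1, rank ∂_2 = 0 ⇒ b_1 = 1 − 1 − 0 = 0. So H_1 ≅ 0.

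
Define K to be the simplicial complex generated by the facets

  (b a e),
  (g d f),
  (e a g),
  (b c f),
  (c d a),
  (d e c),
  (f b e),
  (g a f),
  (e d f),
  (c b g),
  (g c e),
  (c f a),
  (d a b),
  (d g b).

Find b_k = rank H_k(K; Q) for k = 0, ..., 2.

b_0 = 1, b_1 = 2, b_2 = 1.

We work with the vertex ordering a < b < c < d < e < f < g. The simplices of K, each written with vertices in increasing order, are:

  0-simplices (7): a, b, c, d, e, f, g
  1-simplices (21): ab, ac, ad, ae, af, ag, bc, bd, be, bf, bg, cd, ce, cf, cg, de, df, dg, ef, eg, fg
  2-simplices (14): abd, abe, acd, acf, aeg, afg, bcf, bcg, bdg, bef, cde, ceg, def, dfg

giving chain groups C_0 ≅ Z^7, C_1 ≅ Z^21, C_2 ≅ Z^14.

∂_1: C_1 → C_0 sends each edge [p,q] (with p < q) to q − p. For instance
  ∂ad = d − a.
As a 7×21 matrix over Z this has rank 6, with invariant factors (1,1,1,1,1,1).

The boundary map ∂_2: C_2 → C_1 acts by ∂[p,q,r] = [q,r] − [p,r] + [p,q]. For instance
  ∂dfg = fg − dg + df,
  ∂aeg = eg − ag + ae.
The 21×14 boundary matrix has rank 13 and Smith normal form diag(1,1,1,1,1,1,1,1,1,1,1,1,1).

Reading off H_k = ker ∂_k / im ∂_{k+1}:

  H_0: rank C_0 − rank ∂_1 = 7 − 6 = 1, and the invariant factors of ∂_1 are all 1, so H_0 ≅ Z.
  H_1: rank ker ∂_1 − rank ∂_2 = (21 − 6) − 13 = 2, and the invariant factors of ∂_2 are all 1, so H_1 ≅ Z^2.
  H_2: rank ker ∂_2 − rank ∂_3 = (14 − 13) − 0 = 1, and there is no ∂_3, so H_2 ≅ Z.

As a check, the Euler characteristic is 7 − 21 + 14 = 0, which agrees with 1 − 2 + 1 = 0.

Hence the Betti numbers are b_0 = 1, b_1 = 2, b_2 = 1.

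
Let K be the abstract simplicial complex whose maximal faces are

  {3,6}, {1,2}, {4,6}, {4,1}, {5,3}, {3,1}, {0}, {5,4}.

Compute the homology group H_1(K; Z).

H_1 ≅ Z^2.

Take the total order 0 < 1 < 2 < 3 < 4 < 5 < 6 on the vertex set. Then K (dimension 1) consists of the simplices:

  0-simplices (7): [0], [1], [2], [3], [4], [5], [6]
  1-simplices (7): [1,2], [1,3], [1,4], [3,5], [3,6], [4,5], [4,6]

giving chain groups C_0 ≅ Z^7, C_1 ≅ Z^7.

∂_1: C_1 → C_0 sends each edge [p,q] (with p < q) to q − p.
As a 7×7 matrix over Z this has rank 5, with invariant factors (1,1,1,1,1).

Now H_k = ker ∂_k / im ∂_{k+1}, so:

  H_1: rank ker ∂_1 − rank ∂_2 = (7 − 5) − 0 = 2, and there is no ∂_2, so H_1 ≅ Z^2.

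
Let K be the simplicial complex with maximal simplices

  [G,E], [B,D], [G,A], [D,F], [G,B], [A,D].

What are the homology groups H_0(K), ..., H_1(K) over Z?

Take the total order A < B < D < E < F < G on the vertex set. Then K (dimension 1) consists of the simplices:

  0-simplices (6): A, B, D, E, F, G
  1-simplices (6): AD, AG, BD, BG, DF, EG

Hence C_0 ≅ Z^6, C_1 ≅ Z^6.

The boundary map ∂_1: C_1 → C_0 sends each edge [p,q] (with p < q) to q − p.
The 6×6 boundary matrix has rank 5 and Smith normal form diag(1,1,1,1,1).

Now H_k = ker ∂_k / im ∂_{k+1}, so:

  H_0: rank C_0 − rank ∂_1 = 6 − 5 = 1, and the invariant factors of ∂_1 are all 1, so H_0 = Z.
  H_1: rank ker ∂_1 − rank ∂_2 = (6 − 5) − 0 = 1, and there is no ∂_2, so H_1 = Z.

H_0 = Z,  H_1 = Z.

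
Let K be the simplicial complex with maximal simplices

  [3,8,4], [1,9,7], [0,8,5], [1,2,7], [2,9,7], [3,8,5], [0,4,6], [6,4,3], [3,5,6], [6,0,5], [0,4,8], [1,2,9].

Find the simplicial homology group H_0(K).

H_0 = Z^2.

Fix the vertex order 0 < 1 < 2 < 3 < 4 < 5 < 6 < 7 < 8 < 9 and write every simplex with vertices in increasing order. Then dim K = 2 and the simplices of K are:

  0-simplices (10): [0], [1], [2], [3], [4], [5], [6], [7], [8], [9]
  1-simplices (18): [0,4], [0,5], [0,6], [0,8], [1,2], [1,7], [1,9], [2,7], [2,9], [3,4], [3,5], [3,6], [3,8], [4,6], [4,8], [5,6], [5,8], [7,9]
  2-simplices (12): [0,4,6], [0,4,8], [0,5,6], [0,5,8], [1,2,7], [1,2,9], [1,7,9], [2,7,9], [3,4,6], [3,4,8], [3,5,6], [3,5,8]

Hence C_0 ≅ Z^10, C_1 ≅ Z^18, C_2 ≅ Z^12.

∂_1: C_1 → C_0 is given by ∂[p,q] = [q] − [p]. For instance
  ∂[3,8] = [8] − [3].
As a 10×18 matrix over Z this has rank 8, with invariant factors (1,1,1,1,1,1,1,1).

Boundary ∂_2: C_2 → C_1 acts by ∂[p,q,r] = [q,r] − [p,r] + [p,q]. For instance
  ∂[0,5,6] = [5,6] − [0,6] + [0,5],
  ∂[1,7,9] = [7,9] − [1,9] + [1,7].
This gives a 18×12 integer matrix of rank 10; reducing to Smith normal form yields diagonal entries (1,1,1,1,1,1,1,1,1,1).

Reading off H_k = ker ∂_k / im ∂_{k+1}:

  H_0: rank C_0 − rank ∂_1 = 10 − 8 = 2, and the invariant factors of ∂_1 are all 1, so H_0 ≅ Z^2.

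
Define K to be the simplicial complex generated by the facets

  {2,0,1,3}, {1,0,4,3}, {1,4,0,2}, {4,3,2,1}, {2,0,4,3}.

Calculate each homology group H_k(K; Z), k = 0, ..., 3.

H_0 = Z,  H_1 = 0,  H_2 = 0,  H_3 = Z.

Take the total order 0 < 1 < 2 < 3 < 4 on the vertex set. Then K (dimension 3) consists of the simplices:

  0-simplices (5): [0], [1], [2], [3], [4]
  1-simplices (10): [0,1], [0,2], [0,3], [0,4], [1,2], [1,3], [1,4], [2,3], [2,4], [3,4]
  2-simplices (10): [0,1,2], [0,1,3], [0,1,4], [0,2,3], [0,2,4], [0,3,4], [1,2,3], [1,2,4], [1,3,4], [2,3,4]
  3-simplices (5): [0,1,2,3], [0,1,2,4], [0,1,3,4], [0,2,3,4], [1,2,3,4]

so the chain groups are C_0 ≅ Z^5, C_1 ≅ Z^10, C_2 ≅ Z^10, C_3 ≅ Z^5.

Boundary ∂_1: C_1 → C_0 is given by ∂[p,q] = [q] − [p]. For instance
  ∂[1,3] = [3] − [1].
The resulting 5×10 matrix has rank 4, and its Smith normal form has invariant factors (1,1,1,1).

∂_2: C_2 → C_1 sends each 2-simplex [p,q,r] to [q,r] − [p,r] + [p,q]. For instance
  ∂[1,2,3] = [2,3] − [1,3] + [1,2],
  ∂[0,2,3] = [2,3] − [0,3] + [0,2].
The resulting 10×10 matrix has rank 6, and its Smith normal form has invariant factors (1,1,1,1,1,1).

The boundary map ∂_3: C_3 → C_2 sends each 3-simplex σ to the alternating sum Σ_i (−1)^i (σ with its i-th vertex removed). For instance
  ∂[0,1,2,3] = [1,2,3] − [0,2,3] + [0,1,3] − [0,1,2],
  ∂[0,1,3,4] = [1,3,4] − [0,3,4] + [0,1,4] − [0,1,3].
This gives a 10×5 integer matrix of rank 4; reducing to Smith normal form yields diagonal entries (1,1,1,1).

Computing H_k = (kernel of ∂_k) / (image of ∂_{k+1}):

  H_0: rank C_0 − rank ∂_1 = 5 − 4 = 1, and the invariant factors of ∂_1 are all 1, so H_0 ≅ Z.
  H_1: rank ker ∂_1 − rank ∂_2 = (10 − 4) − 6 = 0, and the invariant factors of ∂_2 are all 1, so H_1 ≅ 0.
  H_2: rank ker ∂_2 − rank ∂_3 = (10 − 6) − 4 = 0, and the invariant factors of ∂_3 are all 1, so H_2 ≅ 0.
  H_3: rank ker ∂_3 − rank ∂_4 = (5 − 4) − 0 = 1, and there is no ∂_4, so H_3 ≅ Z.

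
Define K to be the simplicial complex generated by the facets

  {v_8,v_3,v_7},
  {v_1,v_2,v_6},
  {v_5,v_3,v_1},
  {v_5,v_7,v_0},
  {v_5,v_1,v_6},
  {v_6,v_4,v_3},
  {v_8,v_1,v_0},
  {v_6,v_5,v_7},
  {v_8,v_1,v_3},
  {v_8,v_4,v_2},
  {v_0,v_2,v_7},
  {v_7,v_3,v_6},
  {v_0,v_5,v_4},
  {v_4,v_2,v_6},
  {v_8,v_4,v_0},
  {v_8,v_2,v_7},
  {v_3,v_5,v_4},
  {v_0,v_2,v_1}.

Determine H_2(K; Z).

Fix the vertex order v_0 < v_1 < v_2 < v_3 < v_4 < v_5 < v_6 < v_7 < v_8 and write every simplex with vertices in increasing order. Then dim K = 2 and the simplices of K are:

  0-simplices (9): [v_0], [v_1], [v_2], [v_3], [v_4], [v_5], [v_6], [v_7], [v_8]
  1-simplices (27): (27 of them)
  2-simplices (18): (18 of them)

so the chain groups are C_0 ≅ Z^9, C_1 ≅ Z^27, C_2 ≅ Z^18.

Boundary ∂_1: C_1 → C_0 sends each edge [p,q] (with p < q) to q − p.
The resulting 9×27 matrix has rank 8, and its Smith normal form has invariant factors (1,1,1,1,1,1,1,1).

Boundary ∂_2: C_2 → C_1 maps a triangle to the signed sum of its edges. For instance
  ∂[v_3,v_4,v_6] = [v_4,v_6] − [v_3,v_6] + [v_3,v_4],
  ∂[v_0,v_4,v_5] = [v_4,v_5] − [v_0,v_5] + [v_0,v_4].
The 27×18 boundary matrix has rank 18 and Smith normal form diag(1,1,1,1,1,1,1,1,1,1,1,1,1,1,1,1,1,2).

Computing H_k = (kernel of ∂_k) / (image of ∂_{k+1}):

  H_2: rank ker ∂_2 − rank ∂_3 = (18 − 18) − 0 = 0, and there is no ∂_3, so H_2 ≅ 0.

(K is a triangulation of the Klein bottle.)

H_2 ≅ 0.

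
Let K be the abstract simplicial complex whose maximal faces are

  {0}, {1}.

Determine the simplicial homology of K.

We work with the vertex ordering 0 < 1. The simplices of K, each written with vertices in increasing order, are:

  0-simplices (2): [0], [1]

so the chain groups are C_0 ≅ Z^2.

Reading off H_k = ker ∂_k / im ∂_{k+1}:

  H_0: rank C_0 − rank ∂_1 = 2 − 0 = 2, and there is no ∂_1, so H_0 ≅ Z^2.

(K is a triangulation of a set of 2 points.)

H_0 ≅ Z^2.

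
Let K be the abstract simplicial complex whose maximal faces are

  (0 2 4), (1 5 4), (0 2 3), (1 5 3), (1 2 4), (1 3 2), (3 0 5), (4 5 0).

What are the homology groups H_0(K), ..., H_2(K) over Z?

H_0 ≅ Z,  H_1 = 0,  H_2 ≅ Z.

K has 6 vertices, 12 edges, 8 triangles.
rank ∂_0 = 0, rank ∂_1 = 5 ⇒ b_0 = 6 − 0 − 5 = 1; all invariant factors of ∂_1 are 1 so no torsion. So H_0 ≅ Z.
rank ∂_1 = 5, rank ∂_2 = 7 ⇒ b_1 = 12 − 5 − 7 = 0; all invariant factors of ∂_2 are 1 so no torsion. So H_1 ≅ 0.
rank ∂_2 = 7, rank ∂_3 = 0 ⇒ b_2 = 8 − 7 − 0 = 1. So H_2 ≅ Z.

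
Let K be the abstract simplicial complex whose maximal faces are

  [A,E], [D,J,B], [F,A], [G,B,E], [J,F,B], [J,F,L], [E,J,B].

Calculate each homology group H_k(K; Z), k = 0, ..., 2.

H_0 ≅ Z,  H_1 ≅ Z,  H_2 = 0.

K has 8 vertices, 13 edges, 5 triangles.
rank ∂_0 = 0, rank ∂_1 = 7 ⇒ b_0 = 8 − 0 − 7 = 1; all invariant factors of ∂_1 are 1 so no torsion. So H_0 ≅ Z.
rank ∂_1 = 7, rank ∂_2 = 5 ⇒ b_1 = 13 − 7 − 5 = 1; all invariant factors of ∂_2 are 1 so no torsion. So H_1 ≅ Z.
rank ∂_2 = 5, rank ∂_3 = 0 ⇒ b_2 = 5 − 5 − 0 = 0. So H_2 ≅ 0.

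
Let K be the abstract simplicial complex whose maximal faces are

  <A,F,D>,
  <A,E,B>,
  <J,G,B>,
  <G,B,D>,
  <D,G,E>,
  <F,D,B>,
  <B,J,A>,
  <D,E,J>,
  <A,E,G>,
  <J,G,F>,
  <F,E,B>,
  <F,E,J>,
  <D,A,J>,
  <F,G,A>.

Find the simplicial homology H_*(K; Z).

Take the total order A < B < D < E < F < G < J on the vertex set. Then K (dimension 2) consists of the simplices:

  0-simplices (7): A, B, D, E, F, G, J
  1-simplices (21): AB, AD, AE, AF, AG, AJ, BD, BE, BF, BG, BJ, DE, DF, DG, DJ, EF, EG, EJ, FG, FJ, GJ
  2-simplices (14): ABE, ABJ, ADF, ADJ, AEG, AFG, BDF, BDG, BEF, BGJ, DEG, DEJ, EFJ, FGJ

Hence C_0 ≅ Z^7, C_1 ≅ Z^21, C_2 ≅ Z^14.

The boundary map ∂_1: C_1 → C_0 maps an edge to its endpoints' difference, ∂[p,q] = q − p. For instance
  ∂AG = G − A.
The 7×21 boundary matrix has rank 6 and Smith normal form diag(1,1,1,1,1,1).

The boundary map ∂_2: C_2 → C_1 maps a triangle to the signed sum of its edges. For instance
  ∂ADJ = DJ − AJ + AD,
  ∂BDG = DG − BG + BD.
The 21×14 boundary matrix has rank 13 and Smith normal form diag(1,1,1,1,1,1,1,1,1,1,1,1,1).

Now H_k = ker ∂_k / im ∂_{k+1}, so:

  H_0: rank C_0 − rank ∂_1 = 7 − 6 = 1, and the invariant factors of ∂_1 are all 1, so H_0 = Z.
  H_1: rank ker ∂_1 − rank ∂_2 = (21 − 6) − 13 = 2, and the invariant factors of ∂_2 are all 1, so H_1 = Z^2.
  H_2: rank ker ∂_2 − rank ∂_3 = (14 − 13) − 0 = 1, and there is no ∂_3, so H_2 = Z.

As a check, the Euler characteristic is 7 − 21 + 14 = 0, which agrees with 1 − 2 + 1 = 0.
(K is a triangulation of the torus T^2.)

H_0 = Z,  H_1 = Z^2,  H_2 = Z.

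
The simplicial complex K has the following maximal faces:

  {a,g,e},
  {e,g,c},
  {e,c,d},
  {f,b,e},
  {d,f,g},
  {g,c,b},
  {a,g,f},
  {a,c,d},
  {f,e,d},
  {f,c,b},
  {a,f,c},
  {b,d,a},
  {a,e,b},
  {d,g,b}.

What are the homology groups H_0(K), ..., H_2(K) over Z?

Order the vertices as a < b < c < d < e < f < g. Listing each simplex with vertices in this order, K has dimension 2 with simplices:

  0-simplices (7): a, b, c, d, e, f, g
  1-simplices (21): ab, ac, ad, ae, af, ag, bc, bd, be, bf, bg, cd, ce, cf, cg, de, df, dg, ef, eg, fg
  2-simplices (14): abd, abe, acd, acf, aeg, afg, bcf, bcg, bdg, bef, cde, ceg, def, dfg

so the chain groups are C_0 ≅ Z^7, C_1 ≅ Z^21, C_2 ≅ Z^14.

∂_1: C_1 → C_0 maps an edge to its endpoints' difference, ∂[p,q] = q − p.
The resulting 7×21 matrix has rank 6, and its Smith normal form has invariant factors (1,1,1,1,1,1).

The boundary map ∂_2: C_2 → C_1 sends each 2-simplex [p,q,r] to [q,r] − [p,r] + [p,q]. For instance
  ∂afg = fg − ag + af,
  ∂acf = cf − af + ac.
The resulting 21×14 matrix has rank 13, and its Smith normal form has invariant factors (1,1,1,1,1,1,1,1,1,1,1,1,1).

Computing H_k = (kernel of ∂_k) / (image of ∂_{k+1}):

  H_0: rank C_0 − rank ∂_1 = 7 − 6 = 1, and the invariant factors of ∂_1 are all 1, so H_0 = Z.
  H_1: rank ker ∂_1 − rank ∂_2 = (21 − 6) − 13 = 2, and the invariant factors of ∂_2 are all 1, so H_1 = Z^2.
  H_2: rank ker ∂_2 − rank ∂_3 = (14 − 13) − 0 = 1, and there is no ∂_3, so H_2 = Z.

(K is a triangulation of the torus T^2.)

H_0 ≅ Z,  H_1 ≅ Z^2,  H_2 ≅ Z.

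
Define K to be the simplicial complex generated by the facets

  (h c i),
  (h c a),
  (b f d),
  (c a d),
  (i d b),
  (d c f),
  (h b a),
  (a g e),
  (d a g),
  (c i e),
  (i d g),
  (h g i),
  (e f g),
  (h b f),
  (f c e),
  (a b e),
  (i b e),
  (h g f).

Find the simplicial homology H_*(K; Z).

We work with the vertex ordering a < b < c < d < e < f < g < h < i. The simplices of K, each written with vertices in increasing order, are:

  0-simplices (9): a, b, c, d, e, f, g, h, i
  1-simplices (27): ab, ac, ad, ae, ag, ah, bd, be, bf, bh, bi, cd, ce, cf, ch, ci, df, dg, di, ef, eg, ei, fg, fh, gh, gi, hi
  2-simplices (18): abe, abh, acd, ach, adg, aeg, bdf, bdi, bei, bfh, cdf, cef, cei, chi, dgi, efg, fgh, ghi

giving chain groups C_0 ≅ Z^9, C_1 ≅ Z^27, C_2 ≅ Z^18.

The boundary map ∂_1: C_1 → C_0 sends each edge [p,q] (with p < q) to q − p. For instance
  ∂bd = d − b.
The resulting 9×27 matrix has rank 8, and its Smith normal form has invariant factors (1,1,1,1,1,1,1,1).

Boundary ∂_2: C_2 → C_1 acts by ∂[p,q,r] = [q,r] − [p,r] + [p,q]. For instance
  ∂cef = ef − cf + ce,
  ∂acd = cd − ad + ac.
The resulting 27×18 matrix has rank 17, and its Smith normal form has invariant factors (1,1,1,1,1,1,1,1,1,1,1,1,1,1,1,1,1).

Now H_k = ker ∂_k / im ∂_{k+1}, so:

  H_0: rank C_0 − rank ∂_1 = 9 − 8 = 1, and the invariant factors of ∂_1 are all 1, so H_0 ≅ Z.
  H_1: rank ker ∂_1 − rank ∂_2 = (27 − 8) − 17 = 2, and the invariant factors of ∂_2 are all 1, so H_1 ≅ Z^2.
  H_2: rank ker ∂_2 − rank ∂_3 = (18 − 17) − 0 = 1, and there is no ∂_3, so H_2 ≅ Z.

H_0 ≅ Z,  H_1 ≅ Z^2,  H_2 ≅ Z.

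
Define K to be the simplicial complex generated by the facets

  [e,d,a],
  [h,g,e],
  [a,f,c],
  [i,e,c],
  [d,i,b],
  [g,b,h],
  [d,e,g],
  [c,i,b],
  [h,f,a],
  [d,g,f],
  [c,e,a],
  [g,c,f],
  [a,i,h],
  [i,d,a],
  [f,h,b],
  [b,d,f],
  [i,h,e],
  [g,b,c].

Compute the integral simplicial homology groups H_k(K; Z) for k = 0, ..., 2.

H_0 = Z,  H_1 = Z ⊕ Z_2,  H_2 = 0.

We work with the vertex ordering a < b < c < d < e < f < g < h < i. The simplices of K, each written with vertices in increasing order, are:

  0-simplices (9): a, b, c, d, e, f, g, h, i
  1-simplices (27): ac, ad, ae, af, ah, ai, bc, bd, bf, bg, bh, bi, ce, cf, cg, ci, de, df, dg, di, eg, eh, ei, fg, fh, gh, hi
  2-simplices (18): ace, acf, ade, adi, afh, ahi, bcg, bci, bdf, bdi, bfh, bgh, cei, cfg, deg, dfg, egh, ehi

Hence C_0 ≅ Z^9, C_1 ≅ Z^27, C_2 ≅ Z^18.

Boundary ∂_1: C_1 → C_0 sends each edge [p,q] (with p < q) to q − p.
The resulting 9×27 matrix has rank 8, and its Smith normal form has invariant factors (1,1,1,1,1,1,1,1).

The boundary map ∂_2: C_2 → C_1 acts by ∂[p,q,r] = [q,r] − [p,r] + [p,q]. For instance
  ∂cfg = fg − cg + cf,
  ∂bgh = gh − bh + bg.
The 27×18 boundary matrix has rank 18 and Smith normal form diag(1,1,1,1,1,1,1,1,1,1,1,1,1,1,1,1,1,2).

Computing H_k = (kernel of ∂_k) / (image of ∂_{k+1}):

  H_0: rank C_0 − rank ∂_1 = 9 − 8 = 1, and the invariant factors of ∂_1 are all 1, so H_0 = Z.
  H_1: rank ker ∂_1 − rank ∂_2 = (27 − 8) − 18 = 1, and ∂_2 has invariant factor 2 > 1, so H_1 = Z ⊕ Z_2.
  H_2: rank ker ∂_2 − rank ∂_3 = (18 − 18) − 0 = 0, and there is no ∂_3, so H_2 = 0.

(K is a triangulation of the Klein bottle.)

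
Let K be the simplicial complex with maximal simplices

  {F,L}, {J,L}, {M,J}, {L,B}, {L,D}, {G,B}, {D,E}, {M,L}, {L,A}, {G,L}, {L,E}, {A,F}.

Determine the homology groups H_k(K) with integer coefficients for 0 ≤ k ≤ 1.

H_0 = Z,  H_1 = Z^4.

We work with the vertex ordering A < B < D < E < F < G < J < L < M. The simplices of K, each written with vertices in increasing order, are:

  0-simplices (9): A, B, D, E, F, G, J, L, M
  1-simplices (12): AF, AL, BG, BL, DE, DL, EL, FL, GL, JL, JM, LM

Hence C_0 ≅ Z^9, C_1 ≅ Z^12.

The boundary map ∂_1: C_1 → C_0 maps an edge to its endpoints' difference, ∂[p,q] = q − p.
This gives a 9×12 integer matrix of rank 8; reducing to Smith normal form yields diagonal entries (1,1,1,1,1,1,1,1).

Computing H_k = (kernel of ∂_k) / (image of ∂_{k+1}):

  H_0: rank C_0 − rank ∂_1 = 9 − 8 = 1, and the invariant factors of ∂_1 are all 1, so H_0 ≅ Z.
  H_1: rank ker ∂_1 − rank ∂_2 = (12 − 8) − 0 = 4, and there is no ∂_2, so H_1 ≅ Z^4.

(K is a triangulation of a wedge of 4 circles.)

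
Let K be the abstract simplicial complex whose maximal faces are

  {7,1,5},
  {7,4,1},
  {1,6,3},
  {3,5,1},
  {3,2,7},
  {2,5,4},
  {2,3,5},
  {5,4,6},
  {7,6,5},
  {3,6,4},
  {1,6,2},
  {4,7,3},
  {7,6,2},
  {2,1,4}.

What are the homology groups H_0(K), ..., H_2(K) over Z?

Order the vertices as 1 < 2 < 3 < 4 < 5 < 6 < 7. Listing each simplex with vertices in this order, K has dimension 2 with simplices:

  0-simplices (7): [1], [2], [3], [4], [5], [6], [7]
  1-simplices (21): [1,2], [1,3], [1,4], [1,5], [1,6], [1,7], [2,3], [2,4], [2,5], [2,6], [2,7], [3,4], [3,5], [3,6], [3,7], [4,5], [4,6], [4,7], [5,6], [5,7], [6,7]
  2-simplices (14): [1,2,4], [1,2,6], [1,3,5], [1,3,6], [1,4,7], [1,5,7], [2,3,5], [2,3,7], [2,4,5], [2,6,7], [3,4,6], [3,4,7], [4,5,6], [5,6,7]

so the chain groups are C_0 ≅ Z^7, C_1 ≅ Z^21, C_2 ≅ Z^14.

The boundary map ∂_1: C_1 → C_0 sends each edge [p,q] (with p < q) to q − p.
This gives a 7×21 integer matrix of rank 6; reducing to Smith normal form yields diagonal entries (1,1,1,1,1,1).

Boundary ∂_2: C_2 → C_1 sends each 2-simplex [p,q,r] to [q,r] − [p,r] + [p,q]. For instance
  ∂[3,4,7] = [4,7] − [3,7] + [3,4],
  ∂[2,3,5] = [3,5] − [2,5] + [2,3].
The resulting 21×14 matrix has rank 13, and its Smith normal form has invariant factors (1,1,1,1,1,1,1,1,1,1,1,1,1).

Computing H_k = (kernel of ∂_k) / (image of ∂_{k+1}):

  H_0: rank C_0 − rank ∂_1 = 7 − 6 = 1, and the invariant factors of ∂_1 are all 1, so H_0 = Z.
  H_1: rank ker ∂_1 − rank ∂_2 = (21 − 6) − 13 = 2, and the invariant factors of ∂_2 are all 1, so H_1 = Z^2.
  H_2: rank ker ∂_2 − rank ∂_3 = (14 − 13) − 0 = 1, and there is no ∂_3, so H_2 = Z.

H_0 = Z,  H_1 = Z^2,  H_2 = Z.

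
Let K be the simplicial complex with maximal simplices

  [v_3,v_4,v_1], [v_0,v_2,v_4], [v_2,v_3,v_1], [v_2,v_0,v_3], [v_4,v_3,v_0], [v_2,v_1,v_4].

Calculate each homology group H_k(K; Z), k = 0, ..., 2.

H_0 ≅ Z,  H_1 = 0,  H_2 ≅ Z.

Order the vertices as v_0 < v_1 < v_2 < v_3 < v_4. Listing each simplex with vertices in this order, K has dimension 2 with simplices:

  0-simplices (5): [v_0], [v_1], [v_2], [v_3], [v_4]
  1-simplices (9): [v_0,v_2], [v_0,v_3], [v_0,v_4], [v_1,v_2], [v_1,v_3], [v_1,v_4], [v_2,v_3], [v_2,v_4], [v_3,v_4]
  2-simplices (6): [v_0,v_2,v_3], [v_0,v_2,v_4], [v_0,v_3,v_4], [v_1,v_2,v_3], [v_1,v_2,v_4], [v_1,v_3,v_4]

so the chain groups are C_0 ≅ Z^5, C_1 ≅ Z^9, C_2 ≅ Z^6.

Boundary ∂_1: C_1 → C_0 is given by ∂[p,q] = [q] − [p]. For instance
  ∂[v_3,v_4] = [v_4] − [v_3].
The resulting 5×9 matrix has rank 4, and its Smith normal form has invariant factors (1,1,1,1).

∂_2: C_2 → C_1 sends each 2-simplex [p,q,r] to [q,r] − [p,r] + [p,q]. For instance
  ∂[v_0,v_2,v_3] = [v_2,v_3] − [v_0,v_3] + [v_0,v_2],
  ∂[v_0,v_3,v_4] = [v_3,v_4] − [v_0,v_4] + [v_0,v_3].
The resulting 9×6 matrix has rank 5, and its Smith normal form has invariant factors (1,1,1,1,1).

Computing H_k = (kernel of ∂_k) / (image of ∂_{k+1}):

  H_0: rank C_0 − rank ∂_1 = 5 − 4 = 1, and the invariant factors of ∂_1 are all 1, so H_0 = Z.
  H_1: rank ker ∂_1 − rank ∂_2 = (9 − 4) − 5 = 0, and the invariant factors of ∂_2 are all 1, so H_1 = 0.
  H_2: rank ker ∂_2 − rank ∂_3 = (6 − 5) − 0 = 1, and there is no ∂_3, so H_2 = Z.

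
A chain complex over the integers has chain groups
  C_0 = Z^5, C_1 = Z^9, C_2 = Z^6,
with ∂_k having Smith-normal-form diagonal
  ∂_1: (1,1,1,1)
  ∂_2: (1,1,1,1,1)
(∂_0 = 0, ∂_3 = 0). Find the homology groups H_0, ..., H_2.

H_0 ≅ Z,  H_1 = 0,  H_2 ≅ Z.

H_0: b_0 = 5 − 0 − 4 = 1; torsion from ∂_1 factors > 1: none. So H_0 ≅ Z.
H_1: b_1 = 9 − 4 − 5 = 0; torsion from ∂_2 factors > 1: none. So H_1 ≅ 0.
H_2: b_2 = 6 − 5 − 0 = 1; torsion from ∂_3 factors > 1: none. So H_2 ≅ Z.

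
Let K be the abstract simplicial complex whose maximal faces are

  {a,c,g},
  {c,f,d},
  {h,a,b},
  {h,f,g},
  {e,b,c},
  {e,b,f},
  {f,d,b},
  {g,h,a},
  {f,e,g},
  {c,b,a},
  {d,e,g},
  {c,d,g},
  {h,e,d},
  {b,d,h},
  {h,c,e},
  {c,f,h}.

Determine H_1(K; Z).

Take the total order a < b < c < d < e < f < g < h on the vertex set. Then K (dimension 2) consists of the simplices:

  0-simplices (8): a, b, c, d, e, f, g, h
  1-simplices (24): ab, ac, ag, ah, bc, bd, be, bf, bh, cd, ce, cf, cg, ch, de, df, dg, dh, ef, eg, eh, fg, fh, gh
  2-simplices (16): abc, abh, acg, agh, bce, bdf, bdh, bef, cdf, cdg, ceh, cfh, deg, deh, efg, fgh

giving chain groups C_0 ≅ Z^8, C_1 ≅ Z^24, C_2 ≅ Z^16.

The boundary map ∂_1: C_1 → C_0 maps an edge to its endpoints' difference, ∂[p,q] = q − p. For instance
  ∂df = f − d.
As a 8×24 matrix over Z this has rank 7, with invariant factors (1,1,1,1,1,1,1).

The boundary map ∂_2: C_2 → C_1 sends each 2-simplex [p,q,r] to [q,r] − [p,r] + [p,q]. For instance
  ∂bdf = df − bf + bd,
  ∂efg = fg − eg + ef.
The 24×16 boundary matrix has rank 15 and Smith normal form diag(1,1,1,1,1,1,1,1,1,1,1,1,1,1,1).

From H_k ≅ ker(∂_k) / im(∂_{k+1}) we obtain:

  H_1: rank ker ∂_1 − rank ∂_2 = (24 − 7) − 15 = 2, and the invariant factors of ∂_2 are all 1, so H_1 = Z^2.

H_1 ≅ Z^2.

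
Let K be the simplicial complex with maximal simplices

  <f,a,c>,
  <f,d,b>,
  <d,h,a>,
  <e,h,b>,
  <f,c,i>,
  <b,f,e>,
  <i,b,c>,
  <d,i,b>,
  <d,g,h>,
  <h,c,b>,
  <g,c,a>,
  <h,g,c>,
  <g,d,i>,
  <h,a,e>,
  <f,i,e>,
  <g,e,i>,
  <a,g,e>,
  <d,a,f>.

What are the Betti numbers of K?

Fix the vertex order a < b < c < d < e < f < g < h < i and write every simplex with vertices in increasing order. Then dim K = 2 and the simplices of K are:

  0-simplices (9): a, b, c, d, e, f, g, h, i
  1-simplices (27): ac, ad, ae, af, ag, ah, bc, bd, be, bf, bh, bi, cf, cg, ch, ci, df, dg, dh, di, ef, eg, eh, ei, fi, gh, gi
  2-simplices (18): acf, acg, adf, adh, aeg, aeh, bch, bci, bdf, bdi, bef, beh, cfi, cgh, dgh, dgi, efi, egi

giving chain groups C_0 ≅ Z^9, C_1 ≅ Z^27, C_2 ≅ Z^18.

Boundary ∂_1: C_1 → C_0 sends each edge [p,q] (with p < q) to q − p.
The resulting 9×27 matrix has rank 8, and its Smith normal form has invariant factors (1,1,1,1,1,1,1,1).

∂_2: C_2 → C_1 acts by ∂[p,q,r] = [q,r] − [p,r] + [p,q]. For instance
  ∂cgh = gh − ch + cg,
  ∂adh = dh − ah + ad.
The resulting 27×18 matrix has rank 18, and its Smith normal form has invariant factors (1,1,1,1,1,1,1,1,1,1,1,1,1,1,1,1,1,2).

From H_k ≅ ker(∂_k) / im(∂_{k+1}) we obtain:

  H_0: rank C_0 − rank ∂_1 = 9 − 8 = 1, and the invariant factors of ∂_1 are all 1, so H_0 = Z.
  H_1: rank ker ∂_1 − rank ∂_2 = (27 − 8) − 18 = 1, and ∂_2 has invariant factor 2 > 1, so H_1 = Z ⊕ Z_2.
  H_2: rank ker ∂_2 − rank ∂_3 = (18 − 18) − 0 = 0, and there is no ∂_3, so H_2 = 0.

As a check, the Euler characteristic is 9 − 27 + 18 = 0, which agrees with 1 − 1 + 0 = 0.

Hence the Betti numbers are b_0 = 1, b_1 = 1, b_2 = 0.

b_0 = 1, b_1 = 1, b_2 = 0.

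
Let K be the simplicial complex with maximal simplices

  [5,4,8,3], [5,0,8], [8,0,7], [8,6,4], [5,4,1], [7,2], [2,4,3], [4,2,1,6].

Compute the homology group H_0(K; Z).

H_0 = Z.

Order the vertices as 0 < 1 < 2 < 3 < 4 < 5 < 6 < 7 < 8. Listing each simplex with vertices in this order, K has dimension 3 with simplices:

  0-simplices (9): [0], [1], [2], [3], [4], [5], [6], [7], [8]
  1-simplices (20): [0,5], [0,7], [0,8], [1,2], [1,4], [1,5], [1,6], [2,3], [2,4], [2,6], [2,7], [3,4], [3,5], [3,8], [4,5], [4,6], [4,8], [5,8], [6,8], [7,8]
  2-simplices (13): [0,5,8], [0,7,8], [1,2,4], [1,2,6], [1,4,5], [1,4,6], [2,3,4], [2,4,6], [3,4,5], [3,4,8], [3,5,8], [4,5,8], [4,6,8]
  3-simplices (2): [1,2,4,6], [3,4,5,8]

so the chain groups are C_0 ≅ Z^9, C_1 ≅ Z^20, C_2 ≅ Z^13, C_3 ≅ Z^2.

The boundary map ∂_1: C_1 → C_0 sends each edge [p,q] (with p < q) to q − p. For instance
  ∂[2,4] = [4] − [2].
This gives a 9×20 integer matrix of rank 8; reducing to Smith normal form yields diagonal entries (1,1,1,1,1,1,1,1).

The boundary map ∂_2: C_2 → C_1 acts by ∂[p,q,r] = [q,r] − [p,r] + [p,q]. For instance
  ∂[4,5,8] = [5,8] − [4,8] + [4,5],
  ∂[3,4,8] = [4,8] − [3,8] + [3,4].
This gives a 20×13 integer matrix of rank 11; reducing to Smith normal form yields diagonal entries (1,1,1,1,1,1,1,1,1,1,1).

Boundary ∂_3: C_3 → C_2 sends each 3-simplex σ to the alternating sum Σ_i (−1)^i (σ with its i-th vertex removed). For instance
  ∂[1,2,4,6] = [2,4,6] − [1,4,6] + [1,2,6] − [1,2,4],
  ∂[3,4,5,8] = [4,5,8] − [3,5,8] + [3,4,8] − [3,4,5].
The resulting 13×2 matrix has rank 2, and its Smith normal form has invariant factors (1,1).

Computing H_k = (kernel of ∂_k) / (image of ∂_{k+1}):

  H_0: rank C_0 − rank ∂_1 = 9 − 8 = 1, and the invariant factors of ∂_1 are all 1, so H_0 ≅ Z.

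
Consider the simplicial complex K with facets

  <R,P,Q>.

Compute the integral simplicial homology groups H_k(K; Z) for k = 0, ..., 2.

K has 3 vertices, 3 edges, 1 triangle.
rank ∂_0 = 0, rank ∂_1 = 2 ⇒ b_0 = 3 − 0 − 2 = 1; all invariant factors of ∂_1 are 1 so no torsion. So H_0 = Z.
rank ∂_1 = 2, rank ∂_2 = 1 ⇒ b_1 = 3 − 2 − 1 = 0; all invariant factors of ∂_2 are 1 so no torsion. So H_1 = 0.
rank ∂_2 = 1, rank ∂_3 = 0 ⇒ b_2 = 1 − 1 − 0 = 0. So H_2 = 0.

H_0 ≅ Z,  H_1 = 0,  H_2 = 0.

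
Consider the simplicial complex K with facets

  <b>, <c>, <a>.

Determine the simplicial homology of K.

H_0 = Z^3.

We work with the vertex ordering a < b < c. The simplices of K, each written with vertices in increasing order, are:

  0-simplices (3): a, b, c

giving chain groups C_0 ≅ Z^3.

From H_k ≅ ker(∂_k) / im(∂_{k+1}) we obtain:

  H_0: rank C_0 − rank ∂_1 = 3 − 0 = 3, and there is no ∂_1, so H_0 ≅ Z^3.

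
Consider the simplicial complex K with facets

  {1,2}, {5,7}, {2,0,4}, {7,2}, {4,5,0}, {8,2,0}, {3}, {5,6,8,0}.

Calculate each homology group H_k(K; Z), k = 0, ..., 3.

H_0 = Z^2,  H_1 = Z,  H_2 = 0,  H_3 = 0.

Fix the vertex order 0 < 1 < 2 < 3 < 4 < 5 < 6 < 7 < 8 and write every simplex with vertices in increasing order. Then dim K = 3 and the simplices of K are:

  0-simplices (9): [0], [1], [2], [3], [4], [5], [6], [7], [8]
  1-simplices (14): [0,2], [0,4], [0,5], [0,6], [0,8], [1,2], [2,4], [2,7], [2,8], [4,5], [5,6], [5,7], [5,8], [6,8]
  2-simplices (7): [0,2,4], [0,2,8], [0,4,5], [0,5,6], [0,5,8], [0,6,8], [5,6,8]
  3-simplices (1): [0,5,6,8]

Hence C_0 ≅ Z^9, C_1 ≅ Z^14, C_2 ≅ Z^7, C_3 ≅ Z^1.

∂_1: C_1 → C_0 is given by ∂[p,q] = [q] − [p]. For instance
  ∂[2,4] = [4] − [2].
The resulting 9×14 matrix has rank 7, and its Smith normal form has invariant factors (1,1,1,1,1,1,1).

Boundary ∂_2: C_2 → C_1 acts by ∂[p,q,r] = [q,r] − [p,r] + [p,q]. For instance
  ∂[0,5,6] = [5,6] − [0,6] + [0,5],
  ∂[0,2,4] = [2,4] − [0,4] + [0,2].
As a 14×7 matrix over Z this has rank 6, with invariant factors (1,1,1,1,1,1).

∂_3: C_3 → C_2 sends each 3-simplex σ to the alternating sum Σ_i (−1)^i (σ with its i-th vertex removed). For instance
  ∂[0,5,6,8] = [5,6,8] − [0,6,8] + [0,5,8] − [0,5,6].
The 7×1 boundary matrix has rank 1 and Smith normal form diag(1).

Now H_k = ker ∂_k / im ∂_{k+1}, so:

  H_0: rank C_0 − rank ∂_1 = 9 − 7 = 2, and the invariant factors of ∂_1 are all 1, so H_0 ≅ Z^2.
  H_1: rank ker ∂_1 − rank ∂_2 = (14 − 7) − 6 = 1, and the invariant factors of ∂_2 are all 1, so H_1 ≅ Z.
  H_2: rank ker ∂_2 − rank ∂_3 = (7 − 6) − 1 = 0, and the invariant factors of ∂_3 are all 1, so H_2 ≅ 0.
  H_3: rank ker ∂_3 − rank ∂_4 = (1 − 1) − 0 = 0, and there is no ∂_4, so H_3 ≅ 0.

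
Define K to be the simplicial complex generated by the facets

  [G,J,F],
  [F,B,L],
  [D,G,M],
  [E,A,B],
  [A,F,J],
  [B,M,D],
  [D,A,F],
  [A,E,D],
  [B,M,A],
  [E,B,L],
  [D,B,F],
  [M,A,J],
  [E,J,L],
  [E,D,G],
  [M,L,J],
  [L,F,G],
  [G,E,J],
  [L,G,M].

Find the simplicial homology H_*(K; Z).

K has 9 vertices, 27 edges, 18 triangles.
rank ∂_0 = 0, rank ∂_1 = 8 ⇒ b_0 = 9 − 0 − 8 = 1; all invariant factors of ∂_1 are 1 so no torsion. So H_0 ≅ Z.
rank ∂_1 = 8, rank ∂_2 = 18 ⇒ b_1 = 27 − 8 − 18 = 1; ∂_2 has invariant factor(s) [2] giving torsion. So H_1 ≅ Z ⊕ Z/2.
rank ∂_2 = 18, rank ∂_3 = 0 ⇒ b_2 = 18 − 18 − 0 = 0. So H_2 ≅ 0.

H_0 ≅ Z,  H_1 ≅ Z ⊕ Z/2,  H_2 = 0.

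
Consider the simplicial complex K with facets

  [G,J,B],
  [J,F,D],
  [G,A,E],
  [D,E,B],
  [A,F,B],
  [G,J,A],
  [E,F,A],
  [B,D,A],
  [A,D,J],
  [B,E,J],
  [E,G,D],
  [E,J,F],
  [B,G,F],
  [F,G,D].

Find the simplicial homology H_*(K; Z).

Fix the vertex order A < B < D < E < F < G < J and write every simplex with vertices in increasing order. Then dim K = 2 and the simplices of K are:

  0-simplices (7): A, B, D, E, F, G, J
  1-simplices (21): AB, AD, AE, AF, AG, AJ, BD, BE, BF, BG, BJ, DE, DF, DG, DJ, EF, EG, EJ, FG, FJ, GJ
  2-simplices (14): ABD, ABF, ADJ, AEF, AEG, AGJ, BDE, BEJ, BFG, BGJ, DEG, DFG, DFJ, EFJ

giving chain groups C_0 ≅ Z^7, C_1 ≅ Z^21, C_2 ≅ Z^14.

∂_1: C_1 → C_0 is given by ∂[p,q] = [q] − [p]. For instance
  ∂BJ = J − B.
The 7×21 boundary matrix has rank 6 and Smith normal form diag(1,1,1,1,1,1).

Boundary ∂_2: C_2 → C_1 sends each 2-simplex [p,q,r] to [q,r] − [p,r] + [p,q]. For instance
  ∂BGJ = GJ − BJ + BG,
  ∂AEG = EG − AG + AE.
The resulting 21×14 matrix has rank 13, and its Smith normal form has invariant factors (1,1,1,1,1,1,1,1,1,1,1,1,1).

From H_k ≅ ker(∂_k) / im(∂_{k+1}) we obtain:

  H_0: rank C_0 − rank ∂_1 = 7 − 6 = 1, and the invariant factors of ∂_1 are all 1, so H_0 ≅ Z.
  H_1: rank ker ∂_1 − rank ∂_2 = (21 − 6) − 13 = 2, and the invariant factors of ∂_2 are all 1, so H_1 ≅ Z^2.
  H_2: rank ker ∂_2 − rank ∂_3 = (14 − 13) − 0 = 1, and there is no ∂_3, so H_2 ≅ Z.

H_0 ≅ Z,  H_1 ≅ Z^2,  H_2 ≅ Z.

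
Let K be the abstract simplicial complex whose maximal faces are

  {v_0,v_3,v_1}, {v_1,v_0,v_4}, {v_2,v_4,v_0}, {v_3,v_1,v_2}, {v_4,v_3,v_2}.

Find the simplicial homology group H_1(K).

Order the vertices as v_0 < v_1 < v_2 < v_3 < v_4. Listing each simplex with vertices in this order, K has dimension 2 with simplices:

  0-simplices (5): [v_0], [v_1], [v_2], [v_3], [v_4]
  1-simplices (10): [v_0,v_1], [v_0,v_2], [v_0,v_3], [v_0,v_4], [v_1,v_2], [v_1,v_3], [v_1,v_4], [v_2,v_3], [v_2,v_4], [v_3,v_4]
  2-simplices (5): [v_0,v_1,v_3], [v_0,v_1,v_4], [v_0,v_2,v_4], [v_1,v_2,v_3], [v_2,v_3,v_4]

so the chain groups are C_0 ≅ Z^5, C_1 ≅ Z^10, C_2 ≅ Z^5.

∂_1: C_1 → C_0 is given by ∂[p,q] = [q] − [p].
As a 5×10 matrix over Z this has rank 4, with invariant factors (1,1,1,1).

∂_2: C_2 → C_1 maps a triangle to the signed sum of its edges. For instance
  ∂[v_1,v_2,v_3] = [v_2,v_3] − [v_1,v_3] + [v_1,v_2],
  ∂[v_0,v_1,v_3] = [v_1,v_3] − [v_0,v_3] + [v_0,v_1].
This gives a 10×5 integer matrix of rank 5; reducing to Smith normal form yields diagonal entries (1,1,1,1,1).

From H_k ≅ ker(∂_k) / im(∂_{k+1}) we obtain:

  H_1: rank ker ∂_1 − rank ∂_2 = (10 − 4) − 5 = 1, and the invariant factors of ∂_2 are all 1, so H_1 ≅ Z.

(K is a triangulation of the Möbius band.)

H_1 ≅ Z.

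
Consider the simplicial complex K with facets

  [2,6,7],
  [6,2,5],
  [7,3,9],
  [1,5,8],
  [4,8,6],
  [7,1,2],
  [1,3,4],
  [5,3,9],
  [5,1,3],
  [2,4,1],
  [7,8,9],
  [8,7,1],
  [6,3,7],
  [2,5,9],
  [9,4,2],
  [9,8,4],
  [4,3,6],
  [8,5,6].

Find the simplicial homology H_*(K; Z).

Order the vertices as 1 < 2 < 3 < 4 < 5 < 6 < 7 < 8 < 9. Listing each simplex with vertices in this order, K has dimension 2 with simplices:

  0-simplices (9): [1], [2], [3], [4], [5], [6], [7], [8], [9]
  1-simplices (27): (27 of them)
  2-simplices (18): [1,2,4], [1,2,7], [1,3,4], [1,3,5], [1,5,8], [1,7,8], [2,4,9], [2,5,6], [2,5,9], [2,6,7], [3,4,6], [3,5,9], [3,6,7], [3,7,9], [4,6,8], [4,8,9], [5,6,8], [7,8,9]

so the chain groups are C_0 ≅ Z^9, C_1 ≅ Z^27, C_2 ≅ Z^18.

The boundary map ∂_1: C_1 → C_0 maps an edge to its endpoints' difference, ∂[p,q] = q − p.
This gives a 9×27 integer matrix of rank 8; reducing to Smith normal form yields diagonal entries (1,1,1,1,1,1,1,1).

Boundary ∂_2: C_2 → C_1 sends each 2-simplex [p,q,r] to [q,r] − [p,r] + [p,q]. For instance
  ∂[3,5,9] = [5,9] − [3,9] + [3,5],
  ∂[1,3,5] = [3,5] − [1,5] + [1,3].
The 27×18 boundary matrix has rank 17 and Smith normal form diag(1,1,1,1,1,1,1,1,1,1,1,1,1,1,1,1,1).

From H_k ≅ ker(∂_k) / im(∂_{k+1}) we obtain:

  H_0: rank C_0 − rank ∂_1 = 9 − 8 = 1, and the invariant factors of ∂_1 are all 1, so H_0 = Z.
  H_1: rank ker ∂_1 − rank ∂_2 = (27 − 8) − 17 = 2, and the invariant factors of ∂_2 are all 1, so H_1 = Z^2.
  H_2: rank ker ∂_2 − rank ∂_3 = (18 − 17) − 0 = 1, and there is no ∂_3, so H_2 = Z.

As a check, the Euler characteristic is 9 − 27 + 18 = 0, which agrees with 1 − 2 + 1 = 0.

H_0 = Z,  H_1 = Z^2,  H_2 = Z.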